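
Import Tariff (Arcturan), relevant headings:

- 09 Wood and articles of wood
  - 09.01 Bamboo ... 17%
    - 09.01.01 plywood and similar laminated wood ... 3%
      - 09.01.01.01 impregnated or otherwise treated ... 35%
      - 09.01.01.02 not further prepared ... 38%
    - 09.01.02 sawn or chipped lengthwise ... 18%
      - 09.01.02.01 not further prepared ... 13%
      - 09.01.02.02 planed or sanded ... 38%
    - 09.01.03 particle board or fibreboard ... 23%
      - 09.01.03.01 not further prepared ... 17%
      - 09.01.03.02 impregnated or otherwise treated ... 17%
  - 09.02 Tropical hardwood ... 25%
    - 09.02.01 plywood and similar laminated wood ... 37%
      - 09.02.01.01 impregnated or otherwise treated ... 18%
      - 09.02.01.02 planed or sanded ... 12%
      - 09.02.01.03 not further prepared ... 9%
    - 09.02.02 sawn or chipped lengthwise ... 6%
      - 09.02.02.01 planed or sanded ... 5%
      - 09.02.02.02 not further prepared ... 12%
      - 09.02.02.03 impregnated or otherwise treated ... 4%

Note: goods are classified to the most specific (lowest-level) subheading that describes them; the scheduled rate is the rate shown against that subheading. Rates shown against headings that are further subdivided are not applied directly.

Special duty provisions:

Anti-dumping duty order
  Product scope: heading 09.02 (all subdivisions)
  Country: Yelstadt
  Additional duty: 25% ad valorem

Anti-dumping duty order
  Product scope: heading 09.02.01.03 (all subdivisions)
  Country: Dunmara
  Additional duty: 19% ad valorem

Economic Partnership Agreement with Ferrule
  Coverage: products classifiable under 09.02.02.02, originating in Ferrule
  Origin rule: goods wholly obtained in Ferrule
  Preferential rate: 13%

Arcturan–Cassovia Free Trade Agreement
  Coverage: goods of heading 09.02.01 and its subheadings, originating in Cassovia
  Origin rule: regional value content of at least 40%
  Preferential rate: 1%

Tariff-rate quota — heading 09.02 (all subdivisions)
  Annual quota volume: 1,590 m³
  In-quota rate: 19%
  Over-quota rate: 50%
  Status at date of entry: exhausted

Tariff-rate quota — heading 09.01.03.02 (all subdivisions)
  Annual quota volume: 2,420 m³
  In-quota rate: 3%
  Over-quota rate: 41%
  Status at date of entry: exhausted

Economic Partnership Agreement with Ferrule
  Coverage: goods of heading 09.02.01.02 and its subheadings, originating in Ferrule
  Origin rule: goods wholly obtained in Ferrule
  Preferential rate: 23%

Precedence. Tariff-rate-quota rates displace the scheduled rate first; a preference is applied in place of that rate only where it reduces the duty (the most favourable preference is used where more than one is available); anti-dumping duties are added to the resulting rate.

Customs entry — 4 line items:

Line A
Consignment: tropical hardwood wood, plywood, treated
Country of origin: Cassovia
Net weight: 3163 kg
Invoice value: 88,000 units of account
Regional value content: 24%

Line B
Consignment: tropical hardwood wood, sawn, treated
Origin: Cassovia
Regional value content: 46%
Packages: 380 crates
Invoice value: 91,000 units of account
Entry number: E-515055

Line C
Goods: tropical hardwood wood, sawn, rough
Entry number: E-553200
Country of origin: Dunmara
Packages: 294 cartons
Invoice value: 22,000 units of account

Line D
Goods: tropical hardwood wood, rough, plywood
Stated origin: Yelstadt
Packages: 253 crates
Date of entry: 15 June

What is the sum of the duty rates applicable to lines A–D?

Line A: tropical hardwood → 09.02; plywood → 09.02.01; treated → 09.02.01.01. Scheduled 18%. quota on 09.02 exhausted → over-quota 50%; Cassovia agreement on 09.02.01: RVC < 40%. → 50%.
Line B: tropical hardwood → 09.02; sawn → 09.02.02; treated → 09.02.02.03. Scheduled 4%. quota on 09.02 exhausted → over-quota 50%; Cassovia agreement on 09.02.01: 09.02.02.03 not covered. → 50%.
Line C: tropical hardwood → 09.02; sawn → 09.02.02; rough → 09.02.02.02. Scheduled 12%. quota on 09.02 exhausted → over-quota 50%. → 50%.
Line D: tropical hardwood → 09.02; plywood → 09.02.01; rough → 09.02.01.03. Scheduled 9%. quota on 09.02 exhausted → over-quota 50%; anti-dumping (Yelstadt, 09.02): +25%; total 50% + 25% = 75%. → 75%.
Sum: 50% + 50% + 50% + 75% = 225%.

225%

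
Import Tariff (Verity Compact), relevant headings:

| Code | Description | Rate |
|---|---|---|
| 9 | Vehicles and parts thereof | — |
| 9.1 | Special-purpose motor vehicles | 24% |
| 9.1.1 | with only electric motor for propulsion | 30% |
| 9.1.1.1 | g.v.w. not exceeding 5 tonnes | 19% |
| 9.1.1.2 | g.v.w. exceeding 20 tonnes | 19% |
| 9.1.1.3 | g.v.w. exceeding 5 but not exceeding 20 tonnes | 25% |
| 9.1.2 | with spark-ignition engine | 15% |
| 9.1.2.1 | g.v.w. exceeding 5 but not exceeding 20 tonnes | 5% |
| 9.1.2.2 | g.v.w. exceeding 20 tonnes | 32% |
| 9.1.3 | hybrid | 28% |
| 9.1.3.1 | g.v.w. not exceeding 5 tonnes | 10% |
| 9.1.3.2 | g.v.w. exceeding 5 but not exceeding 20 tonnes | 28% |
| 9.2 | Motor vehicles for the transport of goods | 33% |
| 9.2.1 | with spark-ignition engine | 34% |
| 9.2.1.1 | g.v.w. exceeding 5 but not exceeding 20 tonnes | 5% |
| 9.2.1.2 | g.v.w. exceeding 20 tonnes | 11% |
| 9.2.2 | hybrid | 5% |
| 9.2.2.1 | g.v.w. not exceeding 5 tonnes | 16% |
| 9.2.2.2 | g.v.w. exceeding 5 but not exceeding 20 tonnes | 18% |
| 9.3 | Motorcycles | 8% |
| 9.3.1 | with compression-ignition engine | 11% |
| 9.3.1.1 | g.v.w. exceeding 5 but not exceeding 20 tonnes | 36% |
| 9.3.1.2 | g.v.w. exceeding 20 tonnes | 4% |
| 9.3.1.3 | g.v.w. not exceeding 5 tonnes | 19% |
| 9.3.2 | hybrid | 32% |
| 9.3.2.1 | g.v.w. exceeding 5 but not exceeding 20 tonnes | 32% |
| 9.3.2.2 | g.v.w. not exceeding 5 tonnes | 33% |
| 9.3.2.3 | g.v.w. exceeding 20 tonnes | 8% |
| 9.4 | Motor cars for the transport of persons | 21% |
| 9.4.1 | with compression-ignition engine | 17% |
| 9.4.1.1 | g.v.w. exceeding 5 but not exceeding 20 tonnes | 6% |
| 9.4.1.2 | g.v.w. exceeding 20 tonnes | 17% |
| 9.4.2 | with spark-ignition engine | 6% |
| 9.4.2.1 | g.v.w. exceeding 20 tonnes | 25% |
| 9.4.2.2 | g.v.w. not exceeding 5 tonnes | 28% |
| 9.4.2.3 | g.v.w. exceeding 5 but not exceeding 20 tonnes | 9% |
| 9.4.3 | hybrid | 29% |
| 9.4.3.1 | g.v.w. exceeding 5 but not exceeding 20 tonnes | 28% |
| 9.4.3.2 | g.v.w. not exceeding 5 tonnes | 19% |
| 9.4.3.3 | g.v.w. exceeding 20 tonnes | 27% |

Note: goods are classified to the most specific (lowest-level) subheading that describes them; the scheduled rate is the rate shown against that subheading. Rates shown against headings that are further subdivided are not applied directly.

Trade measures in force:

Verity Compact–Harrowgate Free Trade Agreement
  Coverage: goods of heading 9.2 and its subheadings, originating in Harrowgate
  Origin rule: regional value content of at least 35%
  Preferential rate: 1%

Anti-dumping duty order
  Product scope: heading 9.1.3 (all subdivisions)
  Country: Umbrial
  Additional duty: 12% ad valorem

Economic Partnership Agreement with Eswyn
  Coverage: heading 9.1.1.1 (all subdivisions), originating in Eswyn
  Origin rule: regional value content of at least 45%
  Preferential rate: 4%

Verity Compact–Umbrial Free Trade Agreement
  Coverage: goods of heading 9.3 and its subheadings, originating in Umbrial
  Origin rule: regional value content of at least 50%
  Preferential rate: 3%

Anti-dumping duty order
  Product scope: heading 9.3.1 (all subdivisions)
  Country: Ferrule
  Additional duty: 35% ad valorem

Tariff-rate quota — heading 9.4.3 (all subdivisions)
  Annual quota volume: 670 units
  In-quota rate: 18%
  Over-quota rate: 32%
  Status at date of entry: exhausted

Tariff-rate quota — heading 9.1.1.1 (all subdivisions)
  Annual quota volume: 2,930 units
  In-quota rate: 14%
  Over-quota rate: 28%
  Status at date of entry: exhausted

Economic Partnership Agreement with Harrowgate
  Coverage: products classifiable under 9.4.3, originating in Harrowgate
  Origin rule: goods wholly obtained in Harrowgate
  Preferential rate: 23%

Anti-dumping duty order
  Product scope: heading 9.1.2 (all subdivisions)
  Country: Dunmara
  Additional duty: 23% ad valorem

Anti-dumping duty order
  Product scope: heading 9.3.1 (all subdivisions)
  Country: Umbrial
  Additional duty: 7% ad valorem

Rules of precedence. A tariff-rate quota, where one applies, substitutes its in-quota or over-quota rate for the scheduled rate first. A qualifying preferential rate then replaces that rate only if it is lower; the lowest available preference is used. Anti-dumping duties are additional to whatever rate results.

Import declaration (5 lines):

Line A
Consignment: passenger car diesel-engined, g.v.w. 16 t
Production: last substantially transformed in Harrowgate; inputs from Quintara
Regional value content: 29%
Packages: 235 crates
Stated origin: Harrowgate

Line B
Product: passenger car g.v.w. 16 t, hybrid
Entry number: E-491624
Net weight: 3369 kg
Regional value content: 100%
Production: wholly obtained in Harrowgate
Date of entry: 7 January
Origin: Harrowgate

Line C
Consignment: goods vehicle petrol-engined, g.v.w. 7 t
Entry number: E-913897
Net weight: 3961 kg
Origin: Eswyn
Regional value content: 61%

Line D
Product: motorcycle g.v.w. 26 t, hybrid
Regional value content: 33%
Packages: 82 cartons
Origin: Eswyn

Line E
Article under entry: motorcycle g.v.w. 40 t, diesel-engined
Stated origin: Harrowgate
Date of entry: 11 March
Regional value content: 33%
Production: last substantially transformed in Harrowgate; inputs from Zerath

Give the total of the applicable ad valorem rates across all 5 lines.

Line A: passenger car → 9.4; diesel-engined → 9.4.1; g.v.w. 16 t → 9.4.1.1. Scheduled 6%. Harrowgate agreement on 9.2: 9.4.1.1 not covered; Harrowgate agreement on 9.4.3: 9.4.1.1 not covered. → 6%.
Line B: passenger car → 9.4; hybrid → 9.4.3; g.v.w. 16 t → 9.4.3.1. Scheduled 28%. quota on 9.4.3 exhausted → over-quota 32%; Harrowgate agreement on 9.2: 9.4.3.1 not covered; Harrowgate agreement on 9.4.3: wholly obtained → 23% available; preferential 23%. → 23%.
Line C: goods vehicle → 9.2; petrol-engined → 9.2.1; g.v.w. 7 t → 9.2.1.1. Scheduled 5%. Eswyn agreement on 9.1.1.1: 9.2.1.1 not covered. → 5%.
Line D: motorcycle → 9.3; hybrid → 9.3.2; g.v.w. 26 t → 9.3.2.3. Scheduled 8%. Eswyn agreement on 9.1.1.1: 9.3.2.3 not covered. → 8%.
Line E: motorcycle → 9.3; diesel-engined → 9.3.1; g.v.w. 40 t → 9.3.1.2. Scheduled 4%. Harrowgate agreement on 9.2: 9.3.1.2 not covered; Harrowgate agreement on 9.4.3: 9.3.1.2 not covered. → 4%.
Sum: 6% + 23% + 5% + 8% + 4% = 46%.

46%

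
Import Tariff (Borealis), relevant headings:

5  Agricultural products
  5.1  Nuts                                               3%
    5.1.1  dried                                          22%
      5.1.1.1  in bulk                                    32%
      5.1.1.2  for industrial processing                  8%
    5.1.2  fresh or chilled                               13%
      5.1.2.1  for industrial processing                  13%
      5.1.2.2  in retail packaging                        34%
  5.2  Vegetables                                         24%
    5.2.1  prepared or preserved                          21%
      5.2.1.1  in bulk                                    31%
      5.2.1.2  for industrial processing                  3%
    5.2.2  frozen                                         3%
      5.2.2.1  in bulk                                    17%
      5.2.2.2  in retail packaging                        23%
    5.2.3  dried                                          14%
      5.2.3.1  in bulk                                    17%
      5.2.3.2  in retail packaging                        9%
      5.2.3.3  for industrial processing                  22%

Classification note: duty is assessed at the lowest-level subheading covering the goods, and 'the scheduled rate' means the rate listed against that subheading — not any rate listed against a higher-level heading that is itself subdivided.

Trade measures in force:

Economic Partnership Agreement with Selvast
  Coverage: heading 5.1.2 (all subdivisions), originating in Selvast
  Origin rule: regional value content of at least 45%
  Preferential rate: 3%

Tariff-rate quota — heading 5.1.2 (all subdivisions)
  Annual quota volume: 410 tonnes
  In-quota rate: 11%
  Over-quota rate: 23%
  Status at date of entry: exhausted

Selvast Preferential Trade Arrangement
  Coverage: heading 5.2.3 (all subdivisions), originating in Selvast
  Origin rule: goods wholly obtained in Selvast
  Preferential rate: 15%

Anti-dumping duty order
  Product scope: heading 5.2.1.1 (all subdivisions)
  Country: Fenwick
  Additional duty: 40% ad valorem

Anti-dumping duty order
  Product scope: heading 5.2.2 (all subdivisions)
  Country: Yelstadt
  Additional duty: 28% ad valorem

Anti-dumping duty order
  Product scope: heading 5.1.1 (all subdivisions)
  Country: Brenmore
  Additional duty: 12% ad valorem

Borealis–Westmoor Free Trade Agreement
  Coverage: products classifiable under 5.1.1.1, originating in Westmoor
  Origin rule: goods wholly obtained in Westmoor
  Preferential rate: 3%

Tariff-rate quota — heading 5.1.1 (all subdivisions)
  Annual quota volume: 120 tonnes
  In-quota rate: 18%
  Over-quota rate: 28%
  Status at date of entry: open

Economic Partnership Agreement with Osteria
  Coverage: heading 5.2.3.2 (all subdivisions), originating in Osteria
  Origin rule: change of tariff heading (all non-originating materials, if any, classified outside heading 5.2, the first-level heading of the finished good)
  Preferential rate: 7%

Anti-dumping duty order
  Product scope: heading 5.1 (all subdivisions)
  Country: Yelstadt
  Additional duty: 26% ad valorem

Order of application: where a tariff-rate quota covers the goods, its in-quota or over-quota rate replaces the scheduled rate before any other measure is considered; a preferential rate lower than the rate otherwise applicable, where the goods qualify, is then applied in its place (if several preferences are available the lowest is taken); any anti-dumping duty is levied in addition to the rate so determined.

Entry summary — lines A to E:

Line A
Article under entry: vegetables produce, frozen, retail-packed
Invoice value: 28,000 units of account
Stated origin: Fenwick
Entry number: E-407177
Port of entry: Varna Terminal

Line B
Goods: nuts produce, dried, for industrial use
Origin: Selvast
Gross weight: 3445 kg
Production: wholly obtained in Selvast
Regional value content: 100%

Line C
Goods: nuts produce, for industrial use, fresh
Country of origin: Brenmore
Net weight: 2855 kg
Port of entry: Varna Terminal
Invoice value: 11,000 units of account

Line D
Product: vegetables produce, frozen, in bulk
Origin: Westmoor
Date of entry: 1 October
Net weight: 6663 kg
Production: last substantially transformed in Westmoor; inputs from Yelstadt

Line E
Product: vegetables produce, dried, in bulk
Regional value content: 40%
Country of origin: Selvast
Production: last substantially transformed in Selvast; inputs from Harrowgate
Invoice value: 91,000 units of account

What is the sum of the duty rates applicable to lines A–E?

Line A: vegetables → 5.2; frozen → 5.2.2; retail-packed → 5.2.2.2. Scheduled 23%. No special measure applies. → 23%.
Line B: nuts → 5.1; dried → 5.1.1; for industrial use → 5.1.1.2. Scheduled 8%. quota on 5.1.1 open → in-quota 18%; Selvast agreement on 5.1.2: 5.1.1.2 not covered; Selvast agreement on 5.2.3: 5.1.1.2 not covered. → 18%.
Line C: nuts → 5.1; fresh → 5.1.2; for industrial use → 5.1.2.1. Scheduled 13%. quota on 5.1.2 exhausted → over-quota 23%. → 23%.
Line D: vegetables → 5.2; frozen → 5.2.2; in bulk → 5.2.2.1. Scheduled 17%. Westmoor agreement on 5.1.1.1: 5.2.2.1 not covered. → 17%.
Line E: vegetables → 5.2; dried → 5.2.3; in bulk → 5.2.3.1. Scheduled 17%. Selvast agreement on 5.1.2: 5.2.3.1 not covered; Selvast agreement on 5.2.3: not wholly obtained. → 17%.
Sum: 23% + 18% + 23% + 17% + 17% = 98%.

98%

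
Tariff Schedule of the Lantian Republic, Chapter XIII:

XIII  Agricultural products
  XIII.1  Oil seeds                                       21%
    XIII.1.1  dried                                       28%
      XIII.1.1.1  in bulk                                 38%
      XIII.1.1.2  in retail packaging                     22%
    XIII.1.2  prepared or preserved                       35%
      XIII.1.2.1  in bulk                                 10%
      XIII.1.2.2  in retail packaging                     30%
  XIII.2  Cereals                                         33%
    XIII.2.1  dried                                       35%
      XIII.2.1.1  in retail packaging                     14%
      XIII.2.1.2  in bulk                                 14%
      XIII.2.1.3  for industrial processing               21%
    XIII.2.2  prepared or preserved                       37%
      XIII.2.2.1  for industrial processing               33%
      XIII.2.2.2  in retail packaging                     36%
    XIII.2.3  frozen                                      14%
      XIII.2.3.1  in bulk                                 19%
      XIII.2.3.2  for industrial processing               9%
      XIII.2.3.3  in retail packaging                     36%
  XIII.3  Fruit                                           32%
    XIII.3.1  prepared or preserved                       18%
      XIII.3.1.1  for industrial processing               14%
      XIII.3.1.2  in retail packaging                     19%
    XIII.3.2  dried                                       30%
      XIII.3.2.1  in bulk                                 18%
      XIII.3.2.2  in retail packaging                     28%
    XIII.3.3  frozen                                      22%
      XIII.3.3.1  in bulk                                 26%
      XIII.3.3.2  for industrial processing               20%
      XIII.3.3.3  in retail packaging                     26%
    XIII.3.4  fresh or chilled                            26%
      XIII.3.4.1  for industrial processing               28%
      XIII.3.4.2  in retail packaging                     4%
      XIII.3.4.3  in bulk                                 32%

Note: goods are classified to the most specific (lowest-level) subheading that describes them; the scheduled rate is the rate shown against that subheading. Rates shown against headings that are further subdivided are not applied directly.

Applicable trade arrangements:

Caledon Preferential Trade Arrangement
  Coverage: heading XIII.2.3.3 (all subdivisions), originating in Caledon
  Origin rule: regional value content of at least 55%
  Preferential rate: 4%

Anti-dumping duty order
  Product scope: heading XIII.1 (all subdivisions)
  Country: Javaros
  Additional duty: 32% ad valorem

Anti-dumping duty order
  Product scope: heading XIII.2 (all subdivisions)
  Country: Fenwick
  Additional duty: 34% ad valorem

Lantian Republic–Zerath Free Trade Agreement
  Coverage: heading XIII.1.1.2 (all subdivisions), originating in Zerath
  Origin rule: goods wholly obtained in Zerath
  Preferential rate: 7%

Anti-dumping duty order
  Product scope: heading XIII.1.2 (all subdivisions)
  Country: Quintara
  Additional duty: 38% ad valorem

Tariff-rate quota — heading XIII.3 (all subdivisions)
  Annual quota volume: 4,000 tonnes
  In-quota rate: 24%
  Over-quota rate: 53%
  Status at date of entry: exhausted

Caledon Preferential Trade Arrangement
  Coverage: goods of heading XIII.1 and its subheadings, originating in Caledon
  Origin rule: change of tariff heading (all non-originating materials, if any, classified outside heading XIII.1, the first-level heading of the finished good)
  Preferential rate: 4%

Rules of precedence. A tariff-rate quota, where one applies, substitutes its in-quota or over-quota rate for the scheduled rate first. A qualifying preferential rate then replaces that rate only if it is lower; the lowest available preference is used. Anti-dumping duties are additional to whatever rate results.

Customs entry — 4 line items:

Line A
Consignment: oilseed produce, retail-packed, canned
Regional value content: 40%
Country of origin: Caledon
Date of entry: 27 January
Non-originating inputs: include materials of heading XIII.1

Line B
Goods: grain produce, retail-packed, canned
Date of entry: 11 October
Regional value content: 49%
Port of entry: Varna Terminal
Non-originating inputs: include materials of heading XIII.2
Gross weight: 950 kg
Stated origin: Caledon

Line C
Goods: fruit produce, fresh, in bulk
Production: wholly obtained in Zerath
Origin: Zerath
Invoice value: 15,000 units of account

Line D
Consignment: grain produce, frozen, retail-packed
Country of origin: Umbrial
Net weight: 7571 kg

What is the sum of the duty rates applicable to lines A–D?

Line A: oilseed → XIII.1; canned → XIII.1.2; retail-packed → XIII.1.2.2. Scheduled 30%. Caledon agreement on XIII.2.3.3: XIII.1.2.2 not covered; Caledon agreement on XIII.1: CTH not met. → 30%.
Line B: grain → XIII.2; canned → XIII.2.2; retail-packed → XIII.2.2.2. Scheduled 36%. Caledon agreement on XIII.2.3.3: XIII.2.2.2 not covered; Caledon agreement on XIII.1: XIII.2.2.2 not covered. → 36%.
Line C: fruit → XIII.3; fresh → XIII.3.4; in bulk → XIII.3.4.3. Scheduled 32%. quota on XIII.3 exhausted → over-quota 53%; Zerath agreement on XIII.1.1.2: XIII.3.4.3 not covered. → 53%.
Line D: grain → XIII.2; frozen → XIII.2.3; retail-packed → XIII.2.3.3. Scheduled 36%. No special measure applies. → 36%.
Sum: 30% + 36% + 53% + 36% = 155%.

155%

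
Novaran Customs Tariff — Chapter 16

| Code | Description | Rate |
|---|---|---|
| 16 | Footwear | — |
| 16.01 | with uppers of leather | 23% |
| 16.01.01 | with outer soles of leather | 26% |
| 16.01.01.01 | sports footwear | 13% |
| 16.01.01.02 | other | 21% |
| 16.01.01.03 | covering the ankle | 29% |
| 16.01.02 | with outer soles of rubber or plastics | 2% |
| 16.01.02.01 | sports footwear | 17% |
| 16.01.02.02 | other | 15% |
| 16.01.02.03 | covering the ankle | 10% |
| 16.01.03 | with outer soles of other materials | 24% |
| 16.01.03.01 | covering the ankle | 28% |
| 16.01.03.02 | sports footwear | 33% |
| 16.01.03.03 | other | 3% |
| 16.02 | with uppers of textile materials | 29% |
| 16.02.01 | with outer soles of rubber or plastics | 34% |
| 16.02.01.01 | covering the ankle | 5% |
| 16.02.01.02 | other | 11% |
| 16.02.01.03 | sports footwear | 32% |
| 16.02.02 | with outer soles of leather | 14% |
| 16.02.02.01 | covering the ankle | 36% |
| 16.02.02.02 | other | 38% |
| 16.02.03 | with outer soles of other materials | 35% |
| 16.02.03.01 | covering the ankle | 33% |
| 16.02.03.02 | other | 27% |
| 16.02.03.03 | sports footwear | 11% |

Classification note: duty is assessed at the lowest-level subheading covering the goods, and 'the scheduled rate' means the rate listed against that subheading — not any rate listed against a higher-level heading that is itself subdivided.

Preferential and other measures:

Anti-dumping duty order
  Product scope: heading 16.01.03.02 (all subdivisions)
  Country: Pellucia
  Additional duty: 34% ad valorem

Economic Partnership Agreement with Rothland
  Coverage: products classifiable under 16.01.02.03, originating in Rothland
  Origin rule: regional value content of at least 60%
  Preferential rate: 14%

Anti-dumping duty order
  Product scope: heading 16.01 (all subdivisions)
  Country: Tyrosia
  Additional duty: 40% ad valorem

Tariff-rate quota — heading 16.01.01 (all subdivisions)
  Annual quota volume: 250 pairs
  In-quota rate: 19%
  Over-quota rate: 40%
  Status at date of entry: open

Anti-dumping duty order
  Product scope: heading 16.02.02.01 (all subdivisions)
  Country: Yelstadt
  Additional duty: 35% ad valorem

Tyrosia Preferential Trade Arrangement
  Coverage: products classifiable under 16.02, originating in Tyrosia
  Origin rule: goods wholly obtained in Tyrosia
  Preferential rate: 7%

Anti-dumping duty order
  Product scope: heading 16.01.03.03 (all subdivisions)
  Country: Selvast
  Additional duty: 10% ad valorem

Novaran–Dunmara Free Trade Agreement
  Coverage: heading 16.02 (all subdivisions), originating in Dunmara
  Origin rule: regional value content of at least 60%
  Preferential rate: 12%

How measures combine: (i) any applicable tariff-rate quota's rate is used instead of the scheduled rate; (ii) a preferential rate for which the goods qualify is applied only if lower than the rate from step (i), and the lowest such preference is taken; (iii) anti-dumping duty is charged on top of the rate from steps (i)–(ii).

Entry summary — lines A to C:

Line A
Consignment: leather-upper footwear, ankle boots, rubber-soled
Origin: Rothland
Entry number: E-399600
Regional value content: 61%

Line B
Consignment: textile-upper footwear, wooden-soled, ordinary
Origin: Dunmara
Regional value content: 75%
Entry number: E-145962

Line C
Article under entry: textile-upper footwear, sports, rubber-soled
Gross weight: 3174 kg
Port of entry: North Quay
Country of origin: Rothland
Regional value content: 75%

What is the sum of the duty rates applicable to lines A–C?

Line A: leather-upper → 16.01; rubber-soled → 16.01.02; ankle boots → 16.01.02.03. Scheduled 10%. Rothland agreement on 16.01.02.03: RVC ≥ 60% → 14% available; preference 14% not lower than 10% → no reduction. → 10%.
Line B: textile-upper → 16.02; wooden-soled → 16.02.03; ordinary → 16.02.03.02. Scheduled 27%. Dunmara agreement on 16.02: RVC ≥ 60% → 12% available; preferential 12%. → 12%.
Line C: textile-upper → 16.02; rubber-soled → 16.02.01; sports → 16.02.01.03. Scheduled 32%. Rothland agreement on 16.01.02.03: 16.02.01.03 not covered. → 32%.
Sum: 10% + 12% + 32% = 54%.

54%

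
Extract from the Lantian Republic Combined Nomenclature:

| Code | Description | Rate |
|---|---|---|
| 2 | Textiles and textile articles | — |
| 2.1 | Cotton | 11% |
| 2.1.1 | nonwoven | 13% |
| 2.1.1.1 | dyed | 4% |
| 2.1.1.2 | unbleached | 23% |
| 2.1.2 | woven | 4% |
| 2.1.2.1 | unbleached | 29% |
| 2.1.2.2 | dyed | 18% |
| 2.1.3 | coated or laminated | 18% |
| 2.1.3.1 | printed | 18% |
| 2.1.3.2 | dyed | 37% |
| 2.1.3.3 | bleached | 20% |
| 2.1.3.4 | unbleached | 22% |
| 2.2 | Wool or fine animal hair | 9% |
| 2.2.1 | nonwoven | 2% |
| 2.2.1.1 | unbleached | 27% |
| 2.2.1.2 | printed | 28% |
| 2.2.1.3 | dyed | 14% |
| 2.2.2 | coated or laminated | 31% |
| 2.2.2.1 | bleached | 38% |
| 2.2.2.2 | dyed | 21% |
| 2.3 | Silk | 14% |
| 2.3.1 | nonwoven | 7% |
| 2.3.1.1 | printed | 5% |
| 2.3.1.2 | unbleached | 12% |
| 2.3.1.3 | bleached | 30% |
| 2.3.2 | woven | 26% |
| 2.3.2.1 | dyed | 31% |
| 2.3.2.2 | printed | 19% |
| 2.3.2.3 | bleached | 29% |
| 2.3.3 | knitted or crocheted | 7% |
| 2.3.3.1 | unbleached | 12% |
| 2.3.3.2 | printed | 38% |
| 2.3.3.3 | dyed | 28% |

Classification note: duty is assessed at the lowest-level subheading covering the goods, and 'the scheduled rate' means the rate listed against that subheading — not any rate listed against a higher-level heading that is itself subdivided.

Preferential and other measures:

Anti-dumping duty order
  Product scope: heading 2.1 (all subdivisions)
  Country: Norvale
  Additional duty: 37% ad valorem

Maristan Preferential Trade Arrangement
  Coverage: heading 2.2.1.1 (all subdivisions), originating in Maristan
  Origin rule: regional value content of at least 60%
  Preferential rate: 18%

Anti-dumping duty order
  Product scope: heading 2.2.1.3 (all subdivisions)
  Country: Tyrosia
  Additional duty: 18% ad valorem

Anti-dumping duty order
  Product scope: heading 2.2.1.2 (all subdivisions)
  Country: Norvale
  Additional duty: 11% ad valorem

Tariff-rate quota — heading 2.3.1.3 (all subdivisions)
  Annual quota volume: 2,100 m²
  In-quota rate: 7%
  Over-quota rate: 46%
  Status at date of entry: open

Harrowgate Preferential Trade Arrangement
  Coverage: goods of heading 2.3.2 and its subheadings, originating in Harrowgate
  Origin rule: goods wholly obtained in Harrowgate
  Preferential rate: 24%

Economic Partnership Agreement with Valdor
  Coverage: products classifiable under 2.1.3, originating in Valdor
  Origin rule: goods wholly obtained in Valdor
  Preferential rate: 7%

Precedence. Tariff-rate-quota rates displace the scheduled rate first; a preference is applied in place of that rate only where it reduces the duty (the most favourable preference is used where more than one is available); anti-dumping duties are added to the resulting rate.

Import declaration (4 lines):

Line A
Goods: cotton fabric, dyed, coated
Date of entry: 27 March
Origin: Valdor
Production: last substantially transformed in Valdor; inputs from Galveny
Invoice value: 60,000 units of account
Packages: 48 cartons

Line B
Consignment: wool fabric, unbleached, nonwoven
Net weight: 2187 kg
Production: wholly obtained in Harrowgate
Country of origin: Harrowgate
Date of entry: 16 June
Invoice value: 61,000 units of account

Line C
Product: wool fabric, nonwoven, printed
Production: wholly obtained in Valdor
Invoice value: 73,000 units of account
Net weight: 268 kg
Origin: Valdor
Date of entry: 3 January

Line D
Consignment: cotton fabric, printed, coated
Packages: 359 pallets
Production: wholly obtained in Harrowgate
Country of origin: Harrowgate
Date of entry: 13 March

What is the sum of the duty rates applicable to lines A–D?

Line A: cotton → 2.1; coated → 2.1.3; dyed → 2.1.3.2. Scheduled 37%. Valdor agreement on 2.1.3: not wholly obtained. → 37%.
Line B: wool → 2.2; nonwoven → 2.2.1; unbleached → 2.2.1.1. Scheduled 27%. Harrowgate agreement on 2.3.2: 2.2.1.1 not covered. → 27%.
Line C: wool → 2.2; nonwoven → 2.2.1; printed → 2.2.1.2. Scheduled 28%. Valdor agreement on 2.1.3: 2.2.1.2 not covered. → 28%.
Line D: cotton → 2.1; coated → 2.1.3; printed → 2.1.3.1. Scheduled 18%. Harrowgate agreement on 2.3.2: 2.1.3.1 not covered. → 18%.
Sum: 37% + 27% + 28% + 18% = 110%.

110%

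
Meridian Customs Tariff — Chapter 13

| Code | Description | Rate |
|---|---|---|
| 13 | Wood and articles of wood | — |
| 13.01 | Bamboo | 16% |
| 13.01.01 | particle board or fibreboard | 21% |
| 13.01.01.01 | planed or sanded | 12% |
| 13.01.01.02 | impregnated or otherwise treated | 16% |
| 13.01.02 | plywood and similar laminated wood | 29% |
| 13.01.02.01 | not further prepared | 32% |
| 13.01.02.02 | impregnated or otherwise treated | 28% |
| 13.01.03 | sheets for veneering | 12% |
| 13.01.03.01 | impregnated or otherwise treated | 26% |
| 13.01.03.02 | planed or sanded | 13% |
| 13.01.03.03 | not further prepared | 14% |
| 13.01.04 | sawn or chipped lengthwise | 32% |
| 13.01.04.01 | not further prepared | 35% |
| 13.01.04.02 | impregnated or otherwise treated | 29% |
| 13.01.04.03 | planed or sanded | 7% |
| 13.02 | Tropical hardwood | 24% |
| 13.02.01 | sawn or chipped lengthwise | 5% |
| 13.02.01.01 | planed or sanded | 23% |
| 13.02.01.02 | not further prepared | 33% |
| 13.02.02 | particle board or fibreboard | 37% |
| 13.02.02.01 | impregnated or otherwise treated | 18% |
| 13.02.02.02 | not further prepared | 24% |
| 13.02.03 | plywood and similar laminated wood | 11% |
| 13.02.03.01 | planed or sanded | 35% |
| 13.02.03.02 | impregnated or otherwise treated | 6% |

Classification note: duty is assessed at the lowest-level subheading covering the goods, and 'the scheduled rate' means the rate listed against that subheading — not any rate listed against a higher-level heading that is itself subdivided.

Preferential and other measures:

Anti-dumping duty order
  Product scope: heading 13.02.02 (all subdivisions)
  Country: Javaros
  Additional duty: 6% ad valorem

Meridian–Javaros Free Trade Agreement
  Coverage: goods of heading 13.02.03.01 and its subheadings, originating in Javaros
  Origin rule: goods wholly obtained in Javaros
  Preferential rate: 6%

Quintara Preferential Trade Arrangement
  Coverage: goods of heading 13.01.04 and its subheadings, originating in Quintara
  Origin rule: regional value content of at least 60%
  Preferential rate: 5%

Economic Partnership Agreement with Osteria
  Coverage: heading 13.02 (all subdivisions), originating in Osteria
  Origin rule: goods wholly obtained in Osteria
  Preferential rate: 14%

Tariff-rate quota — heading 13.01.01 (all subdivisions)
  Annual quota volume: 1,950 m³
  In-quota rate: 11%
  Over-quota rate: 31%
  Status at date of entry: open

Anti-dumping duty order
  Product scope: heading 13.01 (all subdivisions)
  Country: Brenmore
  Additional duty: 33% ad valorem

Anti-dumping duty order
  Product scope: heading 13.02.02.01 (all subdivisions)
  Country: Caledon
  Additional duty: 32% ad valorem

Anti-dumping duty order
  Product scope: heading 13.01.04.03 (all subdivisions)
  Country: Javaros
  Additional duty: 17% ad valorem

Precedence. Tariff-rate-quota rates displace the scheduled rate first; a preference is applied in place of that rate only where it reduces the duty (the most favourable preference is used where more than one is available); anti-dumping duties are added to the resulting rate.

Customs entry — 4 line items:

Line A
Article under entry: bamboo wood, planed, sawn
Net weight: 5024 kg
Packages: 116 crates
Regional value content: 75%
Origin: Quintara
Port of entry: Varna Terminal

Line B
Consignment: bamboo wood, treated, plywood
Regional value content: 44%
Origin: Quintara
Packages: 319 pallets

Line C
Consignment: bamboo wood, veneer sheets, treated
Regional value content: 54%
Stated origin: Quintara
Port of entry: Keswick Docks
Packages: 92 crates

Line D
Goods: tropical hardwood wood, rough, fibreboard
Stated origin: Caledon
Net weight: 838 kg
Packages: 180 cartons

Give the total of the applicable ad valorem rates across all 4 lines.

Line A: bamboo → 13.01; sawn → 13.01.04; planed → 13.01.04.03. Scheduled 7%. Quintara agreement on 13.01.04: RVC ≥ 60% → 5% available; preferential 5%. → 5%.
Line B: bamboo → 13.01; plywood → 13.01.02; treated → 13.01.02.02. Scheduled 28%. Quintara agreement on 13.01.04: 13.01.02.02 not covered. → 28%.
Line C: bamboo → 13.01; veneer sheets → 13.01.03; treated → 13.01.03.01. Scheduled 26%. Quintara agreement on 13.01.04: 13.01.03.01 not covered. → 26%.
Line D: tropical hardwood → 13.02; fibreboard → 13.02.02; rough → 13.02.02.02. Scheduled 24%. No special measure applies. → 24%.
Sum: 5% + 28% + 26% + 24% = 83%.

83%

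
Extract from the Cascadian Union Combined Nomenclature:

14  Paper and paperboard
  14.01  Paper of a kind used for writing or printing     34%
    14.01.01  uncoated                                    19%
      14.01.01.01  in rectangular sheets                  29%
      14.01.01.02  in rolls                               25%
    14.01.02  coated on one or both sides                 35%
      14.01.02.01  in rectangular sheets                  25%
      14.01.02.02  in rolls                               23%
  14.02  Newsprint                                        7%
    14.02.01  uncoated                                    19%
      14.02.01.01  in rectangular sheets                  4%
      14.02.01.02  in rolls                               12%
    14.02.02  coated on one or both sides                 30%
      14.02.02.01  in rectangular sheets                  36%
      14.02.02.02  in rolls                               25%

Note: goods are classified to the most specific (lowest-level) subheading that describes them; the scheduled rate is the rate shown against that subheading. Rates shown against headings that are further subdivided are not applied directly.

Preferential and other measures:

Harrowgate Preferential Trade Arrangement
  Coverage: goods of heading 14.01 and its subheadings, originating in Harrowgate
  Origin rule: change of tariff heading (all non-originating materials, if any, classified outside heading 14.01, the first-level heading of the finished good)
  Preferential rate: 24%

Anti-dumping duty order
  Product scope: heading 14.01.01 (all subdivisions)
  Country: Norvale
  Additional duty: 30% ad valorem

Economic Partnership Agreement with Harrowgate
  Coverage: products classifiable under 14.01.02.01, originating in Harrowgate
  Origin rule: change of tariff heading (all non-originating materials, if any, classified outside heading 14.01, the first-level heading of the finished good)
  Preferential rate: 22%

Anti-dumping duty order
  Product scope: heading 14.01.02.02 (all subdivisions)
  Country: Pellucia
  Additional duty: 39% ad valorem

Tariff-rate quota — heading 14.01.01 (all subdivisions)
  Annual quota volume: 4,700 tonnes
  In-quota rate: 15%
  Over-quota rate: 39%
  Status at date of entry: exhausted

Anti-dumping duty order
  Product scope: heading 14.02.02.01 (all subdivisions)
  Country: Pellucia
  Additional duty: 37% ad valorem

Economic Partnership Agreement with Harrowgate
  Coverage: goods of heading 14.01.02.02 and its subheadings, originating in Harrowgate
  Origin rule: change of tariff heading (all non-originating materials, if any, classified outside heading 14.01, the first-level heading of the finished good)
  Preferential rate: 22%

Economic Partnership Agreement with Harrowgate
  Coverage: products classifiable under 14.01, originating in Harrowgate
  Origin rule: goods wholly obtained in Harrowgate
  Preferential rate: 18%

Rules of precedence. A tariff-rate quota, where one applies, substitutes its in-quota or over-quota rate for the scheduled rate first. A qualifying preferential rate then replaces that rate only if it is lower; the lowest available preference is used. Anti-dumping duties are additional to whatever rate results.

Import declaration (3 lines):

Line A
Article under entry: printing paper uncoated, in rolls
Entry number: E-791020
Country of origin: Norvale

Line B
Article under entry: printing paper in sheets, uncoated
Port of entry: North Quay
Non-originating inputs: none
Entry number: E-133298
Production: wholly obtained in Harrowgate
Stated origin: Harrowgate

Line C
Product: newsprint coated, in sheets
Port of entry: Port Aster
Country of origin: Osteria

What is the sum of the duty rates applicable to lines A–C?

123%

Line A: printing paper → 14.01; uncoated → 14.01.01; in rolls → 14.01.01.02. Scheduled 25%. quota on 14.01.01 exhausted → over-quota 39%; anti-dumping (Norvale, 14.01.01): +30%; total 39% + 30% = 69%. → 69%.
Line B: printing paper → 14.01; uncoated → 14.01.01; in sheets → 14.01.01.01. Scheduled 29%. quota on 14.01.01 exhausted → over-quota 39%; Harrowgate agreement on 14.01: CTH met → 24% available; Harrowgate agreement on 14.01.02.01: 14.01.01.01 not covered; Harrowgate agreement on 14.01.02.02: 14.01.01.01 not covered; Harrowgate agreement on 14.01: wholly obtained → 18% available; preferential 18%. → 18%.
Line C: newsprint → 14.02; coated → 14.02.02; in sheets → 14.02.02.01. Scheduled 36%. No special measure applies. → 36%.
Sum: 69% + 18% + 36% = 123%.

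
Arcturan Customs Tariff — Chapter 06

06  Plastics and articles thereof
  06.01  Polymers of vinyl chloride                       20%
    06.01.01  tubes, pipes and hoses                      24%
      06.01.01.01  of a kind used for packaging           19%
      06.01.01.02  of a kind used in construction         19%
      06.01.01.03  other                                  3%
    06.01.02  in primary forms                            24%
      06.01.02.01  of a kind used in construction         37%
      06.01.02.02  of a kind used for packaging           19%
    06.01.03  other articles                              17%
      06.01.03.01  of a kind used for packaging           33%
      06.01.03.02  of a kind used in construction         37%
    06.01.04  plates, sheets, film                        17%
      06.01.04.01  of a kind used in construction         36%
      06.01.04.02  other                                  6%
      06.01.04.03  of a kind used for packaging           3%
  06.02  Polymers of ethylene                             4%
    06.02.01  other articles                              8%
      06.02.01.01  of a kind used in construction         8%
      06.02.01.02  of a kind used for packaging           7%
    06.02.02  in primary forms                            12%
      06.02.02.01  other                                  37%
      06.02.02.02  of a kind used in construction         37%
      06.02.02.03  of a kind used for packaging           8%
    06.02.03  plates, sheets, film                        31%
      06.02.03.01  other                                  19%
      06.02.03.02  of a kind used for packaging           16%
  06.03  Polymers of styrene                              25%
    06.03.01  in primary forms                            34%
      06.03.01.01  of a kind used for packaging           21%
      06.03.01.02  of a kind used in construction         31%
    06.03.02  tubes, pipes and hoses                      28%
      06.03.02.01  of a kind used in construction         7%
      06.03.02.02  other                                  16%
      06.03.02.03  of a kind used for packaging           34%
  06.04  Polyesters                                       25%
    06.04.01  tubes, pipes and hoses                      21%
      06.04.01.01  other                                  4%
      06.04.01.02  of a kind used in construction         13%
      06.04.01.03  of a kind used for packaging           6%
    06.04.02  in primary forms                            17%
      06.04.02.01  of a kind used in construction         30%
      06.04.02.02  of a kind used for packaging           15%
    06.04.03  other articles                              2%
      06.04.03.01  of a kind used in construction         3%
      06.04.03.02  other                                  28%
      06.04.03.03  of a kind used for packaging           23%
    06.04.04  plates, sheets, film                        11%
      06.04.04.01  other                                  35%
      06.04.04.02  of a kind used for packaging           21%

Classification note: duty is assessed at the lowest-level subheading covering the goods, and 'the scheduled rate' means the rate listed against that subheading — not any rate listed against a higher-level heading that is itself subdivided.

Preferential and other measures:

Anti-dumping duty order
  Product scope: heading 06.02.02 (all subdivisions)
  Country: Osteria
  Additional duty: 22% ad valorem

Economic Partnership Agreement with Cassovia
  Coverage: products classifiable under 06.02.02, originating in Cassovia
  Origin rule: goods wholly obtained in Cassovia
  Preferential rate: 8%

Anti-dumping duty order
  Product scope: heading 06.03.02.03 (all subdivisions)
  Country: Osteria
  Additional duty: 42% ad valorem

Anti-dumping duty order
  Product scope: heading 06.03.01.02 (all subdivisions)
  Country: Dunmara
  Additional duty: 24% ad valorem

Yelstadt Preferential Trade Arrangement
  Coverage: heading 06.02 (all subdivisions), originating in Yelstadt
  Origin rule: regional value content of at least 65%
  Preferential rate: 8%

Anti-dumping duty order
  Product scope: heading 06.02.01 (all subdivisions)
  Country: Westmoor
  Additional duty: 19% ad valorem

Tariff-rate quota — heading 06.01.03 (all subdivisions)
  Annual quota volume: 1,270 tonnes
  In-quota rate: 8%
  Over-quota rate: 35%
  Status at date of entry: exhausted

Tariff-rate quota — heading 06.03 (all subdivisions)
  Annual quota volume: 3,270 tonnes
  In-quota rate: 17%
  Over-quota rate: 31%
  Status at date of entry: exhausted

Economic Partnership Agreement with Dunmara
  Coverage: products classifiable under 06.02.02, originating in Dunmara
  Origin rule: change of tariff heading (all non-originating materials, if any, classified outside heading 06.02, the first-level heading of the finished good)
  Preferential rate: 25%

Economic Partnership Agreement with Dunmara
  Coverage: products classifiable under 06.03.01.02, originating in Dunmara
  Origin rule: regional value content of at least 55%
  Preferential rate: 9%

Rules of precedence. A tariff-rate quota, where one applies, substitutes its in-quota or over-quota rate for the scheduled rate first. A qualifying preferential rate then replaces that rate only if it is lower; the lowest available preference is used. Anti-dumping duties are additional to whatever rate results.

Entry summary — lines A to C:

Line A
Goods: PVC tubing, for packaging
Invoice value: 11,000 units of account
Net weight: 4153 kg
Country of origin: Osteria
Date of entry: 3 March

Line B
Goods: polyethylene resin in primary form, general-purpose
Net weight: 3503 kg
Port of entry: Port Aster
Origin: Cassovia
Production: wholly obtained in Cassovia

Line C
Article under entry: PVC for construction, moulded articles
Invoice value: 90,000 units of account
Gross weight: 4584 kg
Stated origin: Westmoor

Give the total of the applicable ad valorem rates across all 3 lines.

62%

Line A: PVC → 06.01; tubing → 06.01.01; for packaging → 06.01.01.01. Scheduled 19%. No special measure applies. → 19%.
Line B: polyethylene → 06.02; resin in primary form → 06.02.02; general-purpose → 06.02.02.01. Scheduled 37%. Cassovia agreement on 06.02.02: wholly obtained → 8% available; preferential 8%. → 8%.
Line C: PVC → 06.01; moulded articles → 06.01.03; for construction → 06.01.03.02. Scheduled 37%. quota on 06.01.03 exhausted → over-quota 35%. → 35%.
Sum: 19% + 8% + 35% = 62%.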